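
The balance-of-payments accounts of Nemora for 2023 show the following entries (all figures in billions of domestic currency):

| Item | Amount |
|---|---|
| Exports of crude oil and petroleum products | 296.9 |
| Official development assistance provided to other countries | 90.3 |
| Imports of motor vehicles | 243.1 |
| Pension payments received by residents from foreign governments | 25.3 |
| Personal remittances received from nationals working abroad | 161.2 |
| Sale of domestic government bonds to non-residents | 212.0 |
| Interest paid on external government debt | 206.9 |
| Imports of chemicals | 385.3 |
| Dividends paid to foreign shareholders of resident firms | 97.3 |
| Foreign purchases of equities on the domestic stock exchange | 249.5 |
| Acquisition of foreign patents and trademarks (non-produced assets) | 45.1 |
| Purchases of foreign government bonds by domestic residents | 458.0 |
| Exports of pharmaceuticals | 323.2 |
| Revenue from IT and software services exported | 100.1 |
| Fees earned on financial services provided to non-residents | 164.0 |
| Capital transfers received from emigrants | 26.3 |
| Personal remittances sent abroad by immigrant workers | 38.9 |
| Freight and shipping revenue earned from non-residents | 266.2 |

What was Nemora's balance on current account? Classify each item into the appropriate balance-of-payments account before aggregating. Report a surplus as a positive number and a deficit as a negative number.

275.1

Goods: -243.1 + 296.9 - 385.3 + 323.2 = -8.3
Services: 164.0 + 266.2 + 100.1 = 530.3
Primary income: -97.3 - 206.9 = -304.2
Secondary income: -90.3 + 161.2 + 25.3 - 38.9 = 57.3
Current account = (-8.3) + 530.3 + (-304.2) + 57.3 = 275.1
(Excluded from the current account — financial account: sale of domestic government bonds to non-residents 212.0, foreign purchases of equities on the domestic stock exchange 249.5, purchases of foreign government bonds by domestic residents 458.0; capital account: acquisition of foreign patents and trademarks (non-produced assets) 45.1, capital transfers received from emigrants 26.3.)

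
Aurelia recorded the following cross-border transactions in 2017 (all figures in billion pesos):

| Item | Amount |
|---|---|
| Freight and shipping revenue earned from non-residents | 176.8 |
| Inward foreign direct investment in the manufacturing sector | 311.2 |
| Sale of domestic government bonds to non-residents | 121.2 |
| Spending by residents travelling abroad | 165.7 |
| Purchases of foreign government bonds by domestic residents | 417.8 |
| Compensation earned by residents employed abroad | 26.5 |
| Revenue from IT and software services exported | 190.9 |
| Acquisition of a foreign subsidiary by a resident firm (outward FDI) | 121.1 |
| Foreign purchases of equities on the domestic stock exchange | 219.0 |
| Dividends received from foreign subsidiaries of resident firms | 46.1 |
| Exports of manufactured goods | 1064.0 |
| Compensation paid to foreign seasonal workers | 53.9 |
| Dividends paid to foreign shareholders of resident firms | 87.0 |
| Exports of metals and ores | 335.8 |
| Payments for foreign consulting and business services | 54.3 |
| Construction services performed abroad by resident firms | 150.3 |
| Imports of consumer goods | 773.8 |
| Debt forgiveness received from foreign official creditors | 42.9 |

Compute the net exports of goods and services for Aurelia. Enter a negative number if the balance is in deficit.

924.0

Goods: 1064.0 + 335.8 - 773.8 = 626.0
Services: -165.7 + 176.8 - 54.3 + 150.3 + 190.9 = 298.0
Trade balance = 626.0 + 298.0 = 924.0
(Excluded from the trade balance — financial account: inward foreign direct investment in the manufacturing sector 311.2, sale of domestic government bonds to non-residents 121.2, purchases of foreign government bonds by domestic residents 417.8, acquisition of a foreign subsidiary by a resident firm (outward FDI) 121.1, foreign purchases of equities on the domestic stock exchange 219.0; primary income: compensation earned by residents employed abroad 26.5, dividends received from foreign subsidiaries of resident firms 46.1, compensation paid to foreign seasonal workers 53.9, dividends paid to foreign shareholders of resident firms 87.0; capital account: debt forgiveness received from foreign official creditors 42.9.)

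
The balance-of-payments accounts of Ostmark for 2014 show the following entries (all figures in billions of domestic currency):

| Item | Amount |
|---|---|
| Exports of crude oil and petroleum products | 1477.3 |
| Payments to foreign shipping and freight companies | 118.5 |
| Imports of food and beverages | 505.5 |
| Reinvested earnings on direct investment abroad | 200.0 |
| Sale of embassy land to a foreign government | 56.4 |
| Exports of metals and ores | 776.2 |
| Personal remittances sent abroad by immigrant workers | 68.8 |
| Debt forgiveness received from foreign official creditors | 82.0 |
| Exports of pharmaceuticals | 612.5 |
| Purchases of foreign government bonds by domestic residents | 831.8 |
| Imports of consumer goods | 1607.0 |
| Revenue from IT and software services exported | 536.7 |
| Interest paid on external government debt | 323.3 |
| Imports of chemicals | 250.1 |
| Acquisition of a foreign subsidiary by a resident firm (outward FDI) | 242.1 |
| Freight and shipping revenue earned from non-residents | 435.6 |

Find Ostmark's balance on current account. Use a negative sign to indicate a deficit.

Goods: 776.2 - 505.5 + 1477.3 + 612.5 - 1607.0 - 250.1 = 503.4
Services: -118.5 + 435.6 + 536.7 = 853.8
Primary income: 200.0 - 323.3 = -123.3
Secondary income: -68.8
Current account = 503.4 + 853.8 + (-123.3) + (-68.8) = 1165.1
(Excluded from the current account — capital account: sale of embassy land to a foreign government 56.4, debt forgiveness received from foreign official creditors 82.0; financial account: purchases of foreign government bonds by domestic residents 831.8, acquisition of a foreign subsidiary by a resident firm (outward FDI) 242.1.)

1165.1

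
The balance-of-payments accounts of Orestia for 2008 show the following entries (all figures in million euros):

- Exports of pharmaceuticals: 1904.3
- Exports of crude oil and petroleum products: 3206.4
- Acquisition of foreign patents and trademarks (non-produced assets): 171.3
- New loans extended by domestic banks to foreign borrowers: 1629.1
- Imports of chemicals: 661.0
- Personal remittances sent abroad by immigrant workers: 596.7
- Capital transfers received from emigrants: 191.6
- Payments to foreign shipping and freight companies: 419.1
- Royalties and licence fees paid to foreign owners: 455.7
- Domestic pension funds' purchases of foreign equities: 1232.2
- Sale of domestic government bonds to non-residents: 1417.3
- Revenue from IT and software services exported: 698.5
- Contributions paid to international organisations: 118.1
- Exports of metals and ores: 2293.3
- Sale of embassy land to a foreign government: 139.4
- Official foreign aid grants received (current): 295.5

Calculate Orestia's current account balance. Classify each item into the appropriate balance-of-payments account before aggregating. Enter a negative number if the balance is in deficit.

6147.4

Goods: 2293.3 + 1904.3 + 3206.4 - 661.0 = 6743.0
Services: -419.1 + 698.5 - 455.7 = -176.3
Secondary income: -596.7 + 295.5 - 118.1 = -419.3
Current account = 6743.0 + (-176.3) + (-419.3) = 6147.4
(Excluded from the current account — capital account: acquisition of foreign patents and trademarks (non-produced assets) 171.3, capital transfers received from emigrants 191.6, sale of embassy land to a foreign government 139.4; financial account: new loans extended by domestic banks to foreign borrowers 1629.1, domestic pension funds' purchases of foreign equities 1232.2, sale of domestic government bonds to non-residents 1417.3.)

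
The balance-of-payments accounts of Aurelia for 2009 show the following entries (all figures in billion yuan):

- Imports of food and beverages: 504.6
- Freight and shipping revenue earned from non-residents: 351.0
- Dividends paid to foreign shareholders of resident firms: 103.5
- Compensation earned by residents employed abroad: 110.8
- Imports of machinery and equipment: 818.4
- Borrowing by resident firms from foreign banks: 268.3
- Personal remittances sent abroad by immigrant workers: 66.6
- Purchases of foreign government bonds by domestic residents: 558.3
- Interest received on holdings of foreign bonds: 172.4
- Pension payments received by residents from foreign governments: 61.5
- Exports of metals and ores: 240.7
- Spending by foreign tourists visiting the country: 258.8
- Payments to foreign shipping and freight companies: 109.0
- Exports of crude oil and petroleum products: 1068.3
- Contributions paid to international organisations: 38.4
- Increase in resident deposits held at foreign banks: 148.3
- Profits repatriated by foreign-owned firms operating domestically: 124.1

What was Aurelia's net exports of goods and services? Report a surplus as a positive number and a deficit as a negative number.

486.8

Goods: 240.7 + 1068.3 - 818.4 - 504.6 = -14.0
Services: -109.0 + 351.0 + 258.8 = 500.8
Trade balance = -14.0 + 500.8 = 486.8
(Excluded from the trade balance — primary income: dividends paid to foreign shareholders of resident firms 103.5, compensation earned by residents employed abroad 110.8, interest received on holdings of foreign bonds 172.4, profits repatriated by foreign-owned firms operating domestically 124.1; financial account: borrowing by resident firms from foreign banks 268.3, purchases of foreign government bonds by domestic residents 558.3, increase in resident deposits held at foreign banks 148.3; secondary income: personal remittances sent abroad by immigrant workers 66.6, pension payments received by residents from foreign governments 61.5, contributions paid to international organisations 38.4.)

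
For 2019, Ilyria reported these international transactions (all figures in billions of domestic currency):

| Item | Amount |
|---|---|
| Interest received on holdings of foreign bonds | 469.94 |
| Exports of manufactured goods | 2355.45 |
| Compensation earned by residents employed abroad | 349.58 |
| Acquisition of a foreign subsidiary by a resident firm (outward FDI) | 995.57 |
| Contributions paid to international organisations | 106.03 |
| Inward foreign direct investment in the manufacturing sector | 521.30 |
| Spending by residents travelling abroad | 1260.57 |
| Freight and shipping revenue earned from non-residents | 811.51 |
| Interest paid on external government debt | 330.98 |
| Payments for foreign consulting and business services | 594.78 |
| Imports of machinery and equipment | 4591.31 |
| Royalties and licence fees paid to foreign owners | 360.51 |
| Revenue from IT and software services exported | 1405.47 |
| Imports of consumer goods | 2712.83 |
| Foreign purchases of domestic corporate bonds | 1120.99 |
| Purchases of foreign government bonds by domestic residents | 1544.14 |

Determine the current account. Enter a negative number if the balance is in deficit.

Goods: 2355.45 - 4591.31 - 2712.83 = -4948.69
Services: 1405.47 - 360.51 - 594.78 + 811.51 - 1260.57 = 1.12
Primary income: 349.58 + 469.94 - 330.98 = 488.54
Secondary income: -106.03
Current account = (-4948.69) + 1.12 + 488.54 + (-106.03) = -4565.06
(Excluded from the current account — financial account: acquisition of a foreign subsidiary by a resident firm (outward FDI) 995.57, inward foreign direct investment in the manufacturing sector 521.30, foreign purchases of domestic corporate bonds 1120.99, purchases of foreign government bonds by domestic residents 1544.14.)

-4565.06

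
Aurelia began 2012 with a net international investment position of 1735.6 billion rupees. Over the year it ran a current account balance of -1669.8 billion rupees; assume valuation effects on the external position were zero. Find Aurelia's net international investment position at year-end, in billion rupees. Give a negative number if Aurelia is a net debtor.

65.8

With no valuation effects, change in NIIP = current account = -1669.8
End-of-year NIIP = 1735.6 + (-1669.8) = 65.8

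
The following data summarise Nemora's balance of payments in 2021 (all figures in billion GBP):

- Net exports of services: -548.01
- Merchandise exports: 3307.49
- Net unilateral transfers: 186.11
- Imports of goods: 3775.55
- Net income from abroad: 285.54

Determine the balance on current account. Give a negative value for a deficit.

Goods balance = 3307.49 - 3775.55 = -468.06
Services balance = -548.01
Trade balance (goods + services) = -468.06 + (-548.01) = -1016.07
Net primary income = 285.54
Net secondary income = 186.11
Current account = -1016.07 + 285.54 + 186.11 = -544.42

-544.42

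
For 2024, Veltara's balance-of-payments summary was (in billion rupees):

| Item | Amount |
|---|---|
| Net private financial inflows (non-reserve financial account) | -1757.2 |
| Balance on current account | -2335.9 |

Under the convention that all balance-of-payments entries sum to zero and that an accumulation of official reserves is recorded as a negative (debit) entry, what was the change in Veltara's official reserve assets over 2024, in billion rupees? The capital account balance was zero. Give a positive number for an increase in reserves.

-4093.1

Official reserve transactions balance = -((-2335.9) + (-1757.2)) = 4093.1
An accumulation of reserves is recorded as a debit (negative entry), so the change in the stock of reserves is the negative of that balance.
Change in official reserves = -(4093.1) = -4093.1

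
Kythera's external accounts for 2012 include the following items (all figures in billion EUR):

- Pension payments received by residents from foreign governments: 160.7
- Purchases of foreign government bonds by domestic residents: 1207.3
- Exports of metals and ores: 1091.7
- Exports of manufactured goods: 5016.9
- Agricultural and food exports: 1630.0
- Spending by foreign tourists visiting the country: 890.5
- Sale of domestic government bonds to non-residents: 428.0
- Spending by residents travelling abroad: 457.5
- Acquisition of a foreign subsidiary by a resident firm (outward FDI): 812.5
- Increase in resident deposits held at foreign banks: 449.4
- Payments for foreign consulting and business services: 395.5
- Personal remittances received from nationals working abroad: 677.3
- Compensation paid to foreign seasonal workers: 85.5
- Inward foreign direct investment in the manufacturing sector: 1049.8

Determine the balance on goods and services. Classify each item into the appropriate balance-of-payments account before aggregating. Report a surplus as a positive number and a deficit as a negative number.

7776.1

Goods: 5016.9 + 1630.0 + 1091.7 = 7738.6
Services: -395.5 - 457.5 + 890.5 = 37.5
Trade balance = 7738.6 + 37.5 = 7776.1
(Excluded from the trade balance — secondary income: pension payments received by residents from foreign governments 160.7, personal remittances received from nationals working abroad 677.3; financial account: purchases of foreign government bonds by domestic residents 1207.3, sale of domestic government bonds to non-residents 428.0, acquisition of a foreign subsidiary by a resident firm (outward FDI) 812.5, increase in resident deposits held at foreign banks 449.4, inward foreign direct investment in the manufacturing sector 1049.8; primary income: compensation paid to foreign seasonal workers 85.5.)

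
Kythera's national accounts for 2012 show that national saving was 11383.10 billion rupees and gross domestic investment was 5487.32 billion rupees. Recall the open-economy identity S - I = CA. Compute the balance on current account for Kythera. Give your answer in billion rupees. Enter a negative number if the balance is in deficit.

5895.78

CA = S - I = 11383.10 - 5487.32 = 5895.78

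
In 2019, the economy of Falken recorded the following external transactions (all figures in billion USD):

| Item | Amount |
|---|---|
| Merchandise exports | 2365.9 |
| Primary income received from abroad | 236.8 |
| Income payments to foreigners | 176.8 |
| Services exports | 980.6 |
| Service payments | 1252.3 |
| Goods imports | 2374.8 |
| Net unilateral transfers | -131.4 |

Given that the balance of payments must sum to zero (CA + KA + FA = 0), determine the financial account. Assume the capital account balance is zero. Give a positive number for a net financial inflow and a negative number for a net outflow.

Goods balance = 2365.9 - 2374.8 = -8.9
Services balance = 980.6 - 1252.3 = -271.7
Trade balance (goods + services) = -8.9 + (-271.7) = -280.6
Net primary income = 236.8 - 176.8 = 60.0
Net secondary income = -131.4
Current account = -280.6 + 60.0 + (-131.4) = -352.0
Financial account = -(-352.0) = 352.0

352.0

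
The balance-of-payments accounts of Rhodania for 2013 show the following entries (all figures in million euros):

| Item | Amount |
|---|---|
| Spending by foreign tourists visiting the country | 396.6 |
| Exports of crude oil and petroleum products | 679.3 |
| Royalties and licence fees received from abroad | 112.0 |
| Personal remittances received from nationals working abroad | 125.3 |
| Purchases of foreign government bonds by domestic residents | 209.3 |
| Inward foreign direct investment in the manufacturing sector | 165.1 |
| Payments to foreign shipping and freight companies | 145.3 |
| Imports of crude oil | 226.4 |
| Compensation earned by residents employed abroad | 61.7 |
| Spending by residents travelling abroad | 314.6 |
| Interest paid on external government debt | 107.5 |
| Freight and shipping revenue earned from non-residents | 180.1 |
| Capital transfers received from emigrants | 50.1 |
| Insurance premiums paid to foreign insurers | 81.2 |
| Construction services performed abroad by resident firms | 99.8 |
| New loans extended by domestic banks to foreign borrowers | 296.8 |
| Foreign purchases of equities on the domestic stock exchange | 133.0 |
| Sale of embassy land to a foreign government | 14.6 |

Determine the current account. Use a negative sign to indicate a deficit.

779.8

Goods: -226.4 + 679.3 = 452.9
Services: 99.8 - 145.3 + 112.0 - 314.6 + 180.1 + 396.6 - 81.2 = 247.4
Primary income: -107.5 + 61.7 = -45.8
Secondary income: 125.3
Current account = 452.9 + 247.4 + (-45.8) + 125.3 = 779.8
(Excluded from the current account — financial account: purchases of foreign government bonds by domestic residents 209.3, inward foreign direct investment in the manufacturing sector 165.1, new loans extended by domestic banks to foreign borrowers 296.8, foreign purchases of equities on the domestic stock exchange 133.0; capital account: capital transfers received from emigrants 50.1, sale of embassy land to a foreign government 14.6.)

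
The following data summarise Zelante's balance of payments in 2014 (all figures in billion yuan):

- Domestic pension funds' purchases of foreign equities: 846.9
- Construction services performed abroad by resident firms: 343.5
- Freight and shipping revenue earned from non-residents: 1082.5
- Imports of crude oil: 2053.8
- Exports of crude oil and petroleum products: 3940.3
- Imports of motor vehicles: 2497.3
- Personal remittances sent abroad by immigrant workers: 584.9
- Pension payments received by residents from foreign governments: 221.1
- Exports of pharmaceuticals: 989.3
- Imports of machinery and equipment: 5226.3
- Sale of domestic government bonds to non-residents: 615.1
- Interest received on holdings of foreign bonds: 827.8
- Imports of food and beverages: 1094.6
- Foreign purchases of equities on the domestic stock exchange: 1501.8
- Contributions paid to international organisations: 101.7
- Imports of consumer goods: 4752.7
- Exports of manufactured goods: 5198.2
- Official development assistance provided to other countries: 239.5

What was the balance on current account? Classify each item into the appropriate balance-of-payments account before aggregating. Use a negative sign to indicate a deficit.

-3948.1

Goods: -5226.3 - 2053.8 - 1094.6 - 2497.3 + 3940.3 + 5198.2 - 4752.7 + 989.3 = -5496.9
Services: 343.5 + 1082.5 = 1426.0
Primary income: 827.8
Secondary income: -239.5 - 101.7 + 221.1 - 584.9 = -705.0
Current account = (-5496.9) + 1426.0 + 827.8 + (-705.0) = -3948.1
(Excluded from the current account — financial account: domestic pension funds' purchases of foreign equities 846.9, sale of domestic government bonds to non-residents 615.1, foreign purchases of equities on the domestic stock exchange 1501.8.)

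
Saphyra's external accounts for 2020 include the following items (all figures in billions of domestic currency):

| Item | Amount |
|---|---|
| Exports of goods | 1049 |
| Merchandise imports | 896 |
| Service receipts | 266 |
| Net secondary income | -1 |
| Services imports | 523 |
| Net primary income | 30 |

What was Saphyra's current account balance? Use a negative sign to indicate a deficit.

-75

Goods balance = 1049 - 896 = 153
Services balance = 266 - 523 = -257
Trade balance (goods + services) = 153 + (-257) = -104
Net primary income = 30
Net secondary income = -1
Current account = -104 + 30 + (-1) = -75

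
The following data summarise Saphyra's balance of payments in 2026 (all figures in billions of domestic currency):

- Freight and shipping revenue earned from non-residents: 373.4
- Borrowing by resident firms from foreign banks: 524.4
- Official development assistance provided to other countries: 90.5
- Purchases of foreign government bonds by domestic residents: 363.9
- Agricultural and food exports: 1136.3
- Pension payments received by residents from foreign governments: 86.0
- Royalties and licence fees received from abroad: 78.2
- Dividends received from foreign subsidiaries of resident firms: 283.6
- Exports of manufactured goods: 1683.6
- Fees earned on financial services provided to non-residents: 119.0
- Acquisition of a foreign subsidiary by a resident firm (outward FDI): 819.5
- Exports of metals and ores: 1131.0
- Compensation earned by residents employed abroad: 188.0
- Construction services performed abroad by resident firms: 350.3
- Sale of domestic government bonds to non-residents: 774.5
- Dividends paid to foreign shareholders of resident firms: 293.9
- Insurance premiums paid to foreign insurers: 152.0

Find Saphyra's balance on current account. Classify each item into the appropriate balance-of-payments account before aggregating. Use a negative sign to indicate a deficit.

Goods: 1136.3 + 1683.6 + 1131.0 = 3950.9
Services: -152.0 + 78.2 + 350.3 + 373.4 + 119.0 = 768.9
Primary income: 188.0 - 293.9 + 283.6 = 177.7
Secondary income: -90.5 + 86.0 = -4.5
Current account = 3950.9 + 768.9 + 177.7 + (-4.5) = 4893.0
(Excluded from the current account — financial account: borrowing by resident firms from foreign banks 524.4, purchases of foreign government bonds by domestic residents 363.9, acquisition of a foreign subsidiary by a resident firm (outward FDI) 819.5, sale of domestic government bonds to non-residents 774.5.)

4893.0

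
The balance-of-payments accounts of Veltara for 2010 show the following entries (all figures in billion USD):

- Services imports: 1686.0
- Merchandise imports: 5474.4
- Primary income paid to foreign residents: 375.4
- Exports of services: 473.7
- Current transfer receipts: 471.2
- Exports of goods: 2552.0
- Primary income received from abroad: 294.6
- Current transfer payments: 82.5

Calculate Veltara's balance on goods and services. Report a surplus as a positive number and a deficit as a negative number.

Goods balance = 2552.0 - 5474.4 = -2922.4
Services balance = 473.7 - 1686.0 = -1212.3
Trade balance (goods + services) = -2922.4 + (-1212.3) = -4134.7

-4134.7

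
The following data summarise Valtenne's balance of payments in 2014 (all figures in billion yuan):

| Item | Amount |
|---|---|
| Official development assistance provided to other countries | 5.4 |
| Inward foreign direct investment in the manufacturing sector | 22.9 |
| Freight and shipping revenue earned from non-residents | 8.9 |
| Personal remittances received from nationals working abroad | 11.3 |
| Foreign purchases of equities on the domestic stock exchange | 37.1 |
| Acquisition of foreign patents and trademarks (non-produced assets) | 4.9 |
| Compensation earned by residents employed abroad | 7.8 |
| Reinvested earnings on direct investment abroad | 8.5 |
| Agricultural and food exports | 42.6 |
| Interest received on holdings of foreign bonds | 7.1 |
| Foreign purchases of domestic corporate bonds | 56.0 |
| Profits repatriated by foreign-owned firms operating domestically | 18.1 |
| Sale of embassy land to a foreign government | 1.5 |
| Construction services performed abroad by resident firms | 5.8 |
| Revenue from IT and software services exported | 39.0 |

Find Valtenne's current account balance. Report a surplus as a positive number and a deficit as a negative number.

Goods: 42.6
Services: 8.9 + 39.0 + 5.8 = 53.7
Primary income: 7.8 - 18.1 + 7.1 + 8.5 = 5.3
Secondary income: -5.4 + 11.3 = 5.9
Current account = 42.6 + 53.7 + 5.3 + 5.9 = 107.5
(Excluded from the current account — financial account: inward foreign direct investment in the manufacturing sector 22.9, foreign purchases of equities on the domestic stock exchange 37.1, foreign purchases of domestic corporate bonds 56.0; capital account: acquisition of foreign patents and trademarks (non-produced assets) 4.9, sale of embassy land to a foreign government 1.5.)

107.5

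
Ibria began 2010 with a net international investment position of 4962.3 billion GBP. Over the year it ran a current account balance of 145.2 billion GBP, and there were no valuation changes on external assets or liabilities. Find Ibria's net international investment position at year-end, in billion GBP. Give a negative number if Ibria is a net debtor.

5107.5

With no valuation effects, change in NIIP = current account = 145.2
End-of-year NIIP = 4962.3 + 145.2 = 5107.5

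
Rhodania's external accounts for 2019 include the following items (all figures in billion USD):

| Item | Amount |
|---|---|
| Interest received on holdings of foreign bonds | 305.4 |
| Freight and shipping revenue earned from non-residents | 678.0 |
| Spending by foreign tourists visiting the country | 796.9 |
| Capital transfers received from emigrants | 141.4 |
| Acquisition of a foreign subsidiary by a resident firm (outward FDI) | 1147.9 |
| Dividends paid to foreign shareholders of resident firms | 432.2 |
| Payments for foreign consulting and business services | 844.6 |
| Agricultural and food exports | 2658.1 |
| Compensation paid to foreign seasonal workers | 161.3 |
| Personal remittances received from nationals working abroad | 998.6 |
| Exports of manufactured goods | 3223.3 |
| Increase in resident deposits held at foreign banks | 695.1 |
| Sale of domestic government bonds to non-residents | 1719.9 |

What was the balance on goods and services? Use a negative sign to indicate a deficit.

6511.7

Goods: 2658.1 + 3223.3 = 5881.4
Services: 796.9 + 678.0 - 844.6 = 630.3
Trade balance = 5881.4 + 630.3 = 6511.7
(Excluded from the trade balance — primary income: interest received on holdings of foreign bonds 305.4, dividends paid to foreign shareholders of resident firms 432.2, compensation paid to foreign seasonal workers 161.3; capital account: capital transfers received from emigrants 141.4; financial account: acquisition of a foreign subsidiary by a resident firm (outward FDI) 1147.9, increase in resident deposits held at foreign banks 695.1, sale of domestic government bonds to non-residents 1719.9; secondary income: personal remittances received from nationals working abroad 998.6.)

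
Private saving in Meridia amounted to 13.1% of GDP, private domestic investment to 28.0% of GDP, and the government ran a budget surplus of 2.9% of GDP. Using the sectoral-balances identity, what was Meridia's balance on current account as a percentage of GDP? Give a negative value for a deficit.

By the sectoral-balances identity, CA = (S_private - I) + (T - G).
Private balance = 13.1 - 28.0 = -14.9
Government balance (T - G) = 2.9
CA = -14.9 + 2.9 = -12.0

-12.0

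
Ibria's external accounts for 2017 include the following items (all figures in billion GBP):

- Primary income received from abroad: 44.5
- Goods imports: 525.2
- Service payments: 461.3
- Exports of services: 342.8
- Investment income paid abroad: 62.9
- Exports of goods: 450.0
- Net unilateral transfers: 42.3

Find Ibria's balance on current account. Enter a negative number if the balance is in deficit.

Goods balance = 450.0 - 525.2 = -75.2
Services balance = 342.8 - 461.3 = -118.5
Trade balance (goods + services) = -75.2 + (-118.5) = -193.7
Net primary income = 44.5 - 62.9 = -18.4
Net secondary income = 42.3
Current account = -193.7 + (-18.4) + 42.3 = -169.8

-169.8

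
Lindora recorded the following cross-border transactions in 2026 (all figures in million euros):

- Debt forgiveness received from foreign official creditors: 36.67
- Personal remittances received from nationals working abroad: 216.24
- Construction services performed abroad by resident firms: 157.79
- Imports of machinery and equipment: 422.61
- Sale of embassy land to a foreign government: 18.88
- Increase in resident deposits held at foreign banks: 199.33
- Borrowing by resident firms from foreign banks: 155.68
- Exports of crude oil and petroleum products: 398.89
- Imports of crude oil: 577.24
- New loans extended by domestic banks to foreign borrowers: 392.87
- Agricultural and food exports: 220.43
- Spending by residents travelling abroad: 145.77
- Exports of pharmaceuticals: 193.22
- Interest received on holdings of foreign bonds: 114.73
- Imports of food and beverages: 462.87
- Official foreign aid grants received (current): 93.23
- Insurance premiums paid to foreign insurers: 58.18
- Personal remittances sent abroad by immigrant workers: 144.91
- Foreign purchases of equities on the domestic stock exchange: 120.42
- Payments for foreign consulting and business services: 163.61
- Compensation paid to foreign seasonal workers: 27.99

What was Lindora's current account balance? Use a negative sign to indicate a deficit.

-608.65

Goods: 398.89 - 577.24 + 193.22 - 422.61 - 462.87 + 220.43 = -650.18
Services: 157.79 - 145.77 - 163.61 - 58.18 = -209.77
Primary income: 114.73 - 27.99 = 86.74
Secondary income: -144.91 + 216.24 + 93.23 = 164.56
Current account = (-650.18) + (-209.77) + 86.74 + 164.56 = -608.65
(Excluded from the current account — capital account: debt forgiveness received from foreign official creditors 36.67, sale of embassy land to a foreign government 18.88; financial account: increase in resident deposits held at foreign banks 199.33, borrowing by resident firms from foreign banks 155.68, new loans extended by domestic banks to foreign borrowers 392.87, foreign purchases of equities on the domestic stock exchange 120.42.)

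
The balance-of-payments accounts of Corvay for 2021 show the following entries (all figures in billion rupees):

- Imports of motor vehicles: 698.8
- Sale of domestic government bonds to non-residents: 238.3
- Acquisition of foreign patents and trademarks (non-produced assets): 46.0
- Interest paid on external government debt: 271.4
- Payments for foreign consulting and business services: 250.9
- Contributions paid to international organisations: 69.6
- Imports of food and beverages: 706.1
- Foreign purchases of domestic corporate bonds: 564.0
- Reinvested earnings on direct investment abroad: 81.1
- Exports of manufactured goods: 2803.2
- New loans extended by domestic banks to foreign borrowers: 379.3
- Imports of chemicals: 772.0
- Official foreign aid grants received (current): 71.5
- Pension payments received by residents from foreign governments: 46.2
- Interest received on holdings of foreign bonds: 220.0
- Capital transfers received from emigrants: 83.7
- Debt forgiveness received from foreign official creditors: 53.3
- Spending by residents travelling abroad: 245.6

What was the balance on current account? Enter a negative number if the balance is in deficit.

207.6

Goods: -706.1 - 772.0 + 2803.2 - 698.8 = 626.3
Services: -250.9 - 245.6 = -496.5
Primary income: 81.1 + 220.0 - 271.4 = 29.7
Secondary income: -69.6 + 46.2 + 71.5 = 48.1
Current account = 626.3 + (-496.5) + 29.7 + 48.1 = 207.6
(Excluded from the current account — financial account: sale of domestic government bonds to non-residents 238.3, foreign purchases of domestic corporate bonds 564.0, new loans extended by domestic banks to foreign borrowers 379.3; capital account: acquisition of foreign patents and trademarks (non-produced assets) 46.0, capital transfers received from emigrants 83.7, debt forgiveness received from foreign official creditors 53.3.)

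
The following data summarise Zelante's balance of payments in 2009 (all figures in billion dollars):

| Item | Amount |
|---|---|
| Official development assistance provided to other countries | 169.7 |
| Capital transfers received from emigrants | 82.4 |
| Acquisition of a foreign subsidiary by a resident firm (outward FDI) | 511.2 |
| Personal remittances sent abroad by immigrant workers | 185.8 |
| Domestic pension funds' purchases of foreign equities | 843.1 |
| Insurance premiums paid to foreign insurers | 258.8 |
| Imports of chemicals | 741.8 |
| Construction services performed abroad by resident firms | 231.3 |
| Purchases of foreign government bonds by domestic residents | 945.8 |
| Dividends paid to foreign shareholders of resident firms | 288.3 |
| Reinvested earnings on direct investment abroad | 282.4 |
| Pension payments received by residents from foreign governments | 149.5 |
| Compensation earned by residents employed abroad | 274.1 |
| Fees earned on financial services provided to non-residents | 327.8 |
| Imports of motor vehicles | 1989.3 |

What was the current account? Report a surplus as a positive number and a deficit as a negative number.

-2368.6

Goods: -741.8 - 1989.3 = -2731.1
Services: 327.8 - 258.8 + 231.3 = 300.3
Primary income: 282.4 + 274.1 - 288.3 = 268.2
Secondary income: -185.8 - 169.7 + 149.5 = -206.0
Current account = (-2731.1) + 300.3 + 268.2 + (-206.0) = -2368.6
(Excluded from the current account — capital account: capital transfers received from emigrants 82.4; financial account: acquisition of a foreign subsidiary by a resident firm (outward FDI) 511.2, domestic pension funds' purchases of foreign equities 843.1, purchases of foreign government bonds by domestic residents 945.8.)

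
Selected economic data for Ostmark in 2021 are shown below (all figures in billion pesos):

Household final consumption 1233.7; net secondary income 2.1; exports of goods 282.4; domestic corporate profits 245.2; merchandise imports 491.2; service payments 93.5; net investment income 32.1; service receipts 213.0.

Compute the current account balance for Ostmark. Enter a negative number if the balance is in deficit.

Goods balance = 282.4 - 491.2 = -208.8
Services balance = 213.0 - 93.5 = 119.5
Trade balance (goods + services) = -208.8 + 119.5 = -89.3
Net primary income = 32.1
Net secondary income = 2.1
Current account = -89.3 + 32.1 + 2.1 = -55.1

-55.1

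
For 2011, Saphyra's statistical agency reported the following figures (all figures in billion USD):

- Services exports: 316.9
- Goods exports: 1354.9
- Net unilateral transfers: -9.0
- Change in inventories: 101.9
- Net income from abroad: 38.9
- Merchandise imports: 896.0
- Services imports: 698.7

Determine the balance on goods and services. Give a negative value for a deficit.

77.1

Goods balance = 1354.9 - 896.0 = 458.9
Services balance = 316.9 - 698.7 = -381.8
Trade balance (goods + services) = 458.9 + (-381.8) = 77.1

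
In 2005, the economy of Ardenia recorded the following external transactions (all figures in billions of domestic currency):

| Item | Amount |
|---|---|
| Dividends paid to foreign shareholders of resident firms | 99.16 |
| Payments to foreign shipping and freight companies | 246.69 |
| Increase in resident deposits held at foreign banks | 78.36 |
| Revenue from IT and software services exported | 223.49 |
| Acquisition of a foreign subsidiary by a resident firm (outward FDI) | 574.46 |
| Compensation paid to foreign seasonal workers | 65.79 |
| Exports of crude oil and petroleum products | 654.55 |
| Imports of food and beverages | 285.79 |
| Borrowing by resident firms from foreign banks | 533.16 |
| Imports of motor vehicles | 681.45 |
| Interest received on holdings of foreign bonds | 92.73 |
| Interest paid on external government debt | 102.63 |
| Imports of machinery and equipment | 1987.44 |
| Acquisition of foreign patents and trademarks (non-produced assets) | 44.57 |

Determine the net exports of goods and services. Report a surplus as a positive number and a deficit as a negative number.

Goods: -285.79 + 654.55 - 681.45 - 1987.44 = -2300.13
Services: 223.49 - 246.69 = -23.20
Trade balance = -2300.13 + (-23.20) = -2323.33
(Excluded from the trade balance — primary income: dividends paid to foreign shareholders of resident firms 99.16, compensation paid to foreign seasonal workers 65.79, interest received on holdings of foreign bonds 92.73, interest paid on external government debt 102.63; financial account: increase in resident deposits held at foreign banks 78.36, acquisition of a foreign subsidiary by a resident firm (outward FDI) 574.46, borrowing by resident firms from foreign banks 533.16; capital account: acquisition of foreign patents and trademarks (non-produced assets) 44.57.)

-2323.33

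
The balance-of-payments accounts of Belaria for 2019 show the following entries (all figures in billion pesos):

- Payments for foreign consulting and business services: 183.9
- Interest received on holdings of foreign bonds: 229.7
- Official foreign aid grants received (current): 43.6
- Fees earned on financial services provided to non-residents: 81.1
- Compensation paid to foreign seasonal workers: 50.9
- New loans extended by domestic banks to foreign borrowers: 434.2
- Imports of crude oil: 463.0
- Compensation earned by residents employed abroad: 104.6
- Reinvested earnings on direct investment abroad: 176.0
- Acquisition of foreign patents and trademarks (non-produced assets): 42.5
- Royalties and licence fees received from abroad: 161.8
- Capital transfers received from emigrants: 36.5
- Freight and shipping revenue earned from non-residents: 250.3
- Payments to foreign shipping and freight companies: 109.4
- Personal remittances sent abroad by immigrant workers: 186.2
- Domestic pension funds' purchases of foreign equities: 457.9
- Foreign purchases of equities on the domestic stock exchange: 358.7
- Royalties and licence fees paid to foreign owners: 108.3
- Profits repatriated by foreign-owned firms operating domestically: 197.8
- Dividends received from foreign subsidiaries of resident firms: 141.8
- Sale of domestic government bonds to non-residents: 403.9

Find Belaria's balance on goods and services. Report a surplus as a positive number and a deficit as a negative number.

-371.4

Goods: -463.0
Services: 250.3 - 109.4 + 81.1 - 183.9 + 161.8 - 108.3 = 91.6
Trade balance = -463.0 + 91.6 = -371.4
(Excluded from the trade balance — primary income: interest received on holdings of foreign bonds 229.7, compensation paid to foreign seasonal workers 50.9, compensation earned by residents employed abroad 104.6, reinvested earnings on direct investment abroad 176.0, profits repatriated by foreign-owned firms operating domestically 197.8, dividends received from foreign subsidiaries of resident firms 141.8; secondary income: official foreign aid grants received (current) 43.6, personal remittances sent abroad by immigrant workers 186.2; financial account: new loans extended by domestic banks to foreign borrowers 434.2, domestic pension funds' purchases of foreign equities 457.9, foreign purchases of equities on the domestic stock exchange 358.7, sale of domestic government bonds to non-residents 403.9; capital account: acquisition of foreign patents and trademarks (non-produced assets) 42.5, capital transfers received from emigrants 36.5.)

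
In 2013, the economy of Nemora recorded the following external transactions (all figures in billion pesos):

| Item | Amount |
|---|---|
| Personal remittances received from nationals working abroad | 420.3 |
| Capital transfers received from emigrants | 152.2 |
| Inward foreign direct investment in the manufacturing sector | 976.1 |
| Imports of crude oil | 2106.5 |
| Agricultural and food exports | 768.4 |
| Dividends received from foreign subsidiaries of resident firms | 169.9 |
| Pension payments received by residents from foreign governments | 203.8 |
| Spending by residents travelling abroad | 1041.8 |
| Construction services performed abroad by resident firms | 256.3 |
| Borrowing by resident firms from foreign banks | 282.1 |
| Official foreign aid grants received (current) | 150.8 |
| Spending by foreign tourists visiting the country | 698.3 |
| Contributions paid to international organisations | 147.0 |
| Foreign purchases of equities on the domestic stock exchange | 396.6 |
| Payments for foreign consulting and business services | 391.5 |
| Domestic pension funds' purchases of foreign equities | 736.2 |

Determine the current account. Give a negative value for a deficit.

Goods: 768.4 - 2106.5 = -1338.1
Services: 698.3 + 256.3 - 391.5 - 1041.8 = -478.7
Primary income: 169.9
Secondary income: -147.0 + 150.8 + 420.3 + 203.8 = 627.9
Current account = (-1338.1) + (-478.7) + 169.9 + 627.9 = -1019.0
(Excluded from the current account — capital account: capital transfers received from emigrants 152.2; financial account: inward foreign direct investment in the manufacturing sector 976.1, borrowing by resident firms from foreign banks 282.1, foreign purchases of equities on the domestic stock exchange 396.6, domestic pension funds' purchases of foreign equities 736.2.)

-1019.0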